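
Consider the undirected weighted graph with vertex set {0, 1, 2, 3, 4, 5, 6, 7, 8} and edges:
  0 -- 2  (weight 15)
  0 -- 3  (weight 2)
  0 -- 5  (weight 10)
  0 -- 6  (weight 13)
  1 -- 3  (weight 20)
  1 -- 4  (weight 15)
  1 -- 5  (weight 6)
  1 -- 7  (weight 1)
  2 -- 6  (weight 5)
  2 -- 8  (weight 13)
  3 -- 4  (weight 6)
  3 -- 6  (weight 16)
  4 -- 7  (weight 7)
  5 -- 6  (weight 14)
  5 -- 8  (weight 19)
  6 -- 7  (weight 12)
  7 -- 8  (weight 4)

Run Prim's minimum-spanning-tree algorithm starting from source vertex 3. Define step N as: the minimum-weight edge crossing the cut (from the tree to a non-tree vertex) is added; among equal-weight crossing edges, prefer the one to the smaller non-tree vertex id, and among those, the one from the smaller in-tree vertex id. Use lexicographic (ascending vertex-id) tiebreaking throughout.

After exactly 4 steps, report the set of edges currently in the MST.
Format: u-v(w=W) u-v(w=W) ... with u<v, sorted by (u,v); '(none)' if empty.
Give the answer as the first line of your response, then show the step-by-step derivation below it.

0-3(w=2) 1-7(w=1) 3-4(w=6) 4-7(w=7)

step 1: add edge 0-3 (w=2); MST = {0-3(w=2)}
step 2: add edge 3-4 (w=6); MST = {0-3(w=2) 3-4(w=6)}
step 3: add edge 4-7 (w=7); MST = {0-3(w=2) 3-4(w=6) 4-7(w=7)}
step 4: add edge 1-7 (w=1); MST = {0-3(w=2) 1-7(w=1) 3-4(w=6) 4-7(w=7)}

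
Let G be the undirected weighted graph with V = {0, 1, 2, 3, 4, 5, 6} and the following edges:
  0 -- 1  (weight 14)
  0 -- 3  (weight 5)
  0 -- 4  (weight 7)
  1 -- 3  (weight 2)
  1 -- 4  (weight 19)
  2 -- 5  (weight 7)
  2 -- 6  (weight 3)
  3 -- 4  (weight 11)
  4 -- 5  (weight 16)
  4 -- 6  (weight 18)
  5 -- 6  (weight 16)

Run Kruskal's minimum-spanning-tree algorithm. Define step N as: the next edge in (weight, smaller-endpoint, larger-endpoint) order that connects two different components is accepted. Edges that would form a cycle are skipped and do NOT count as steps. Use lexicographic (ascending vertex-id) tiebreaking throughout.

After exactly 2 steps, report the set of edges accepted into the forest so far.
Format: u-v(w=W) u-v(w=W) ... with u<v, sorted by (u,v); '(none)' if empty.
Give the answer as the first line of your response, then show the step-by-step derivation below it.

1-3(w=2) 2-6(w=3)

step 1: add edge 1-3 (w=2); MST = {1-3(w=2)}
step 2: add edge 2-6 (w=3); MST = {1-3(w=2) 2-6(w=3)}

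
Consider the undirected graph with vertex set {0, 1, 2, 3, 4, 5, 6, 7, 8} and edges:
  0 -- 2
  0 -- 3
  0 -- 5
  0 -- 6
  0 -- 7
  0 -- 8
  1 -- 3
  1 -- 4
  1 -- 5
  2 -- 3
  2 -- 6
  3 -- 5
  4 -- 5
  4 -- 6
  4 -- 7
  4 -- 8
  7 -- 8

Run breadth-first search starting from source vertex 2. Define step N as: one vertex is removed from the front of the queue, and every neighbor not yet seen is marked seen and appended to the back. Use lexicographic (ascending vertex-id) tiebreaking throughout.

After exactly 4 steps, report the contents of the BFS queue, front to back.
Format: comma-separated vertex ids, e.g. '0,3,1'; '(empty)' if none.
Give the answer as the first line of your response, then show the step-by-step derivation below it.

5,7,8,1,4

step 1: dequeue 2; queue=[0,3,6]; order=2
step 2: dequeue 0; queue=[3,6,5,7,8]; order=2,0
step 3: dequeue 3; queue=[6,5,7,8,1]; order=2,0,3
step 4: dequeue 6; queue=[5,7,8,1,4]; order=2,0,3,6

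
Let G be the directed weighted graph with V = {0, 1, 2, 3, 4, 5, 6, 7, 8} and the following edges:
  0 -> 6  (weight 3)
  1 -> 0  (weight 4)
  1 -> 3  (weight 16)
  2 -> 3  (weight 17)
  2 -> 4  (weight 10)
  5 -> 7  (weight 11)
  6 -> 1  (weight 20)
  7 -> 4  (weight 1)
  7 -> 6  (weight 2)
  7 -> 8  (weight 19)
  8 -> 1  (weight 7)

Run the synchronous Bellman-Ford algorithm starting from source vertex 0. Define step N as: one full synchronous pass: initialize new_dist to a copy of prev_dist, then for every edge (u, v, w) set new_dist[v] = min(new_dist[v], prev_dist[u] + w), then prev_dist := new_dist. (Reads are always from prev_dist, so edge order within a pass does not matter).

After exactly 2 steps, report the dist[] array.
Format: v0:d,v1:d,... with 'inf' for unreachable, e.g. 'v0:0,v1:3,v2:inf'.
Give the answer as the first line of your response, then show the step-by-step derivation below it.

v0:0,v1:23,v2:inf,v3:inf,v4:inf,v5:inf,v6:3,v7:inf,v8:inf

step 1: dist = v0:0,v1:inf,v2:inf,v3:inf,v4:inf,v5:inf,v6:3,v7:inf,v8:inf
step 2: dist = v0:0,v1:23,v2:inf,v3:inf,v4:inf,v5:inf,v6:3,v7:inf,v8:inf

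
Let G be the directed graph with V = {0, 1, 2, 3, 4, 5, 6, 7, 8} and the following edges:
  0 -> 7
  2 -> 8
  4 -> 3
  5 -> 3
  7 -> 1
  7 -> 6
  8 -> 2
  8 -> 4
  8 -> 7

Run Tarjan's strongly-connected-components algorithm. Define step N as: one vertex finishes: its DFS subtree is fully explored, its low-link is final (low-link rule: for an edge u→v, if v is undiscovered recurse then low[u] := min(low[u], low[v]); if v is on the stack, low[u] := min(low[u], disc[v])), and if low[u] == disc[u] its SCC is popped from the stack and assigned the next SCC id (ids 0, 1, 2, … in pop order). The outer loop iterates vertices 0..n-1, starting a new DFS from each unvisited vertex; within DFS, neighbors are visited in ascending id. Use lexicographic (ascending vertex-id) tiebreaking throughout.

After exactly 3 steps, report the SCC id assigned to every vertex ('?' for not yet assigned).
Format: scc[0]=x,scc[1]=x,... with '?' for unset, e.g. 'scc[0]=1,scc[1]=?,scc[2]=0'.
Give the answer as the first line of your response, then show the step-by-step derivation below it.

scc[0]=?,scc[1]=0,scc[2]=?,scc[3]=?,scc[4]=?,scc[5]=?,scc[6]=1,scc[7]=2,scc[8]=?

step 1: low=(low[0]=0,low[1]=2,low[2]=?,low[3]=?,low[4]=?,low[5]=?,low[6]=?,low[7]=1,low[8]=?); scc=(scc[0]=?,scc[1]=0,scc[2]=?,scc[3]=?,scc[4]=?,scc[5]=?,scc[6]=?,scc[7]=?,scc[8]=?)
step 2: low=(low[0]=0,low[1]=2,low[2]=?,low[3]=?,low[4]=?,low[5]=?,low[6]=3,low[7]=1,low[8]=?); scc=(scc[0]=?,scc[1]=0,scc[2]=?,scc[3]=?,scc[4]=?,scc[5]=?,scc[6]=1,scc[7]=?,scc[8]=?)
step 3: low=(low[0]=0,low[1]=2,low[2]=?,low[3]=?,low[4]=?,low[5]=?,low[6]=3,low[7]=1,low[8]=?); scc=(scc[0]=?,scc[1]=0,scc[2]=?,scc[3]=?,scc[4]=?,scc[5]=?,scc[6]=1,scc[7]=2,scc[8]=?)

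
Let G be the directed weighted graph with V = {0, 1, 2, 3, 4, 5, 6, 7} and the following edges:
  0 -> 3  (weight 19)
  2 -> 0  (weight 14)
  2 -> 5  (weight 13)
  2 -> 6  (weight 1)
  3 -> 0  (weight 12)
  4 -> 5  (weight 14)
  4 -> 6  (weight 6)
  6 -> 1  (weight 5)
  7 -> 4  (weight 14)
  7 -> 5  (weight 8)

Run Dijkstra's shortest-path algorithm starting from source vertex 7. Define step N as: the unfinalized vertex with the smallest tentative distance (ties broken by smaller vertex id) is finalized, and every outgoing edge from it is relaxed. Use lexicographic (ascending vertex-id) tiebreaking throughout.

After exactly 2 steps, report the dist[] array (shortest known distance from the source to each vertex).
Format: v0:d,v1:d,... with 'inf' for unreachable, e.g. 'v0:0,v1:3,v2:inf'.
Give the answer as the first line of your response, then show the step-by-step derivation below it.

v0:inf,v1:inf,v2:inf,v3:inf,v4:14,v5:8,v6:inf,v7:0

step 1: dist = v0:inf,v1:inf,v2:inf,v3:inf,v4:14,v5:8,v6:inf,v7:0
step 2: dist = v0:inf,v1:inf,v2:inf,v3:inf,v4:14,v5:8,v6:inf,v7:0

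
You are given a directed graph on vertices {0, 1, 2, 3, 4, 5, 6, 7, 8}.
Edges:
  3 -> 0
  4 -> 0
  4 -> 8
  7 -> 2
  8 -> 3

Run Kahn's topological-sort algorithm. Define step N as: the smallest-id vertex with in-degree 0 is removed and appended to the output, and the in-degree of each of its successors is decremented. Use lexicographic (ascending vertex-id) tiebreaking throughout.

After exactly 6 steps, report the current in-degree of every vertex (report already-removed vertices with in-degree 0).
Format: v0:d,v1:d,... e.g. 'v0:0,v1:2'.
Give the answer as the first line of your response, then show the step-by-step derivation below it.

v0:1,v1:0,v2:0,v3:1,v4:0,v5:0,v6:0,v7:0,v8:0

step 1: output 1; order=[1]; indeg=(2,0,1,1,0,0,0,0,1)
step 2: output 4; order=[1,4]; indeg=(1,0,1,1,0,0,0,0,0)
step 3: output 5; order=[1,4,5]; indeg=(1,0,1,1,0,0,0,0,0)
step 4: output 6; order=[1,4,5,6]; indeg=(1,0,1,1,0,0,0,0,0)
step 5: output 7; order=[1,4,5,6,7]; indeg=(1,0,0,1,0,0,0,0,0)
step 6: output 2; order=[1,4,5,6,7,2]; indeg=(1,0,0,1,0,0,0,0,0)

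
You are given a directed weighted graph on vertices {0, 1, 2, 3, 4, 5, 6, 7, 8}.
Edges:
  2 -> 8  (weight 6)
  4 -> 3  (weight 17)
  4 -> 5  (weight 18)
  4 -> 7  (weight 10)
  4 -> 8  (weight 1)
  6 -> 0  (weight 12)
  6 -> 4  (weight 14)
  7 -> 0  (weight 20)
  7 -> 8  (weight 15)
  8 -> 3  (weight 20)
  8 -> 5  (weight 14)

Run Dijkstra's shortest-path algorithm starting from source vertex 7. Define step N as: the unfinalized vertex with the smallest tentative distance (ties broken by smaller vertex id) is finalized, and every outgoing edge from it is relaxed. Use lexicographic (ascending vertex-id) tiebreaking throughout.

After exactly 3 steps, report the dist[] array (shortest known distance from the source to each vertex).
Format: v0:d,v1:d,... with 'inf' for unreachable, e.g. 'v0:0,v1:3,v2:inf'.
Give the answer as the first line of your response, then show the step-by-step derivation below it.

v0:20,v1:inf,v2:inf,v3:35,v4:inf,v5:29,v6:inf,v7:0,v8:15

step 1: dist = v0:20,v1:inf,v2:inf,v3:inf,v4:inf,v5:inf,v6:inf,v7:0,v8:15
step 2: dist = v0:20,v1:inf,v2:inf,v3:35,v4:inf,v5:29,v6:inf,v7:0,v8:15
step 3: dist = v0:20,v1:inf,v2:inf,v3:35,v4:inf,v5:29,v6:inf,v7:0,v8:15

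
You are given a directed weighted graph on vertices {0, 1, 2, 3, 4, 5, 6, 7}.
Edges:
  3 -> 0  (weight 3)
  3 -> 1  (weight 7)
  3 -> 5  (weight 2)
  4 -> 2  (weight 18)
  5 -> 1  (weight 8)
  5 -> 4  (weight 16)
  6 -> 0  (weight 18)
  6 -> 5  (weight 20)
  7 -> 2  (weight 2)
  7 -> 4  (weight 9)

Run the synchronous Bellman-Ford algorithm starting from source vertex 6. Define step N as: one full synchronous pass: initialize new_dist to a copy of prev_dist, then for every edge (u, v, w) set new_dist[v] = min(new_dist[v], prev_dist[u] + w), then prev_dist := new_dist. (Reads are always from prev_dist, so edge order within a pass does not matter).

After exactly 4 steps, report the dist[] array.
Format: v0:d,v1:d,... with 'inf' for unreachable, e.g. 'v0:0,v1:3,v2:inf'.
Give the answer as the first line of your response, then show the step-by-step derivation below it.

v0:18,v1:28,v2:54,v3:inf,v4:36,v5:20,v6:0,v7:inf

step 1: dist = v0:18,v1:inf,v2:inf,v3:inf,v4:inf,v5:20,v6:0,v7:inf
step 2: dist = v0:18,v1:28,v2:inf,v3:inf,v4:36,v5:20,v6:0,v7:inf
step 3: dist = v0:18,v1:28,v2:54,v3:inf,v4:36,v5:20,v6:0,v7:inf
step 4: dist = v0:18,v1:28,v2:54,v3:inf,v4:36,v5:20,v6:0,v7:inf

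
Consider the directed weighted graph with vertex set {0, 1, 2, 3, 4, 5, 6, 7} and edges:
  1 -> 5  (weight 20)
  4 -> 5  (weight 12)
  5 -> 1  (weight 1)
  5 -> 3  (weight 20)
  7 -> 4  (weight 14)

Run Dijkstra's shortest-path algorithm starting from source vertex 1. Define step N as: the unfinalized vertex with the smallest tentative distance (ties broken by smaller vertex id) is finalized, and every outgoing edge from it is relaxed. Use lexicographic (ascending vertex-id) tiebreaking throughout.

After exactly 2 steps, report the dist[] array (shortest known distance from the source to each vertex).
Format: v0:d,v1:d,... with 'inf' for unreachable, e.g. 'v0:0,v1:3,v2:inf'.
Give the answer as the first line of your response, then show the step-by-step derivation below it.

v0:inf,v1:0,v2:inf,v3:40,v4:inf,v5:20,v6:inf,v7:inf

step 1: dist = v0:inf,v1:0,v2:inf,v3:inf,v4:inf,v5:20,v6:inf,v7:inf
step 2: dist = v0:inf,v1:0,v2:inf,v3:40,v4:inf,v5:20,v6:inf,v7:inf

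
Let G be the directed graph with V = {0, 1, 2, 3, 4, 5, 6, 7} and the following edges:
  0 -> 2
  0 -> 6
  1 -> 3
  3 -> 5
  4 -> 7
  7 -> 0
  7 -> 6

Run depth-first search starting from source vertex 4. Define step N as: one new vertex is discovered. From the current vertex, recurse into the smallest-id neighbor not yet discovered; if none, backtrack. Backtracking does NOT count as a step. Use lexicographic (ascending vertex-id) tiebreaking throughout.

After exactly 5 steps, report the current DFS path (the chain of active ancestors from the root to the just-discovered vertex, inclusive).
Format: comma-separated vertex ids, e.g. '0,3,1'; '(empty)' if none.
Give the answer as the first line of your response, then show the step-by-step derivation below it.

4,7,0,6

step 1: discover 4; path=4; order=4
step 2: discover 7; path=4>7; order=4,7
step 3: discover 0; path=4>7>0; order=4,7,0
step 4: discover 2; path=4>7>0>2; order=4,7,0,2
step 5: discover 6; path=4>7>0>6; order=4,7,0,2,6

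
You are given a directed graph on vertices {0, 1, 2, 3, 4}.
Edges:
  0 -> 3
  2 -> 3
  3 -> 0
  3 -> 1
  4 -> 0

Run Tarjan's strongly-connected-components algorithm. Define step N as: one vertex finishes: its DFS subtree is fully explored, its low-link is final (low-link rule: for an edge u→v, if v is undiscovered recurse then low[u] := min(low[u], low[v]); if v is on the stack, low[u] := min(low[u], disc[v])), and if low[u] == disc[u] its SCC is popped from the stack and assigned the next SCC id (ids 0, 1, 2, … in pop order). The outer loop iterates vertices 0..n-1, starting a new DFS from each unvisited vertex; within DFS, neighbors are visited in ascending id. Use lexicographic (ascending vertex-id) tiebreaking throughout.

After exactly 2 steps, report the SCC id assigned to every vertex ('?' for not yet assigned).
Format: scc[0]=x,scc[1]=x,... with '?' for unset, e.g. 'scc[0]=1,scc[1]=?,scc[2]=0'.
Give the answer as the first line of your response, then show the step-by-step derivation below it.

scc[0]=?,scc[1]=0,scc[2]=?,scc[3]=?,scc[4]=?

step 1: low=(low[0]=0,low[1]=2,low[2]=?,low[3]=0,low[4]=?); scc=(scc[0]=?,scc[1]=0,scc[2]=?,scc[3]=?,scc[4]=?)
step 2: low=(low[0]=0,low[1]=2,low[2]=?,low[3]=0,low[4]=?); scc=(scc[0]=?,scc[1]=0,scc[2]=?,scc[3]=?,scc[4]=?)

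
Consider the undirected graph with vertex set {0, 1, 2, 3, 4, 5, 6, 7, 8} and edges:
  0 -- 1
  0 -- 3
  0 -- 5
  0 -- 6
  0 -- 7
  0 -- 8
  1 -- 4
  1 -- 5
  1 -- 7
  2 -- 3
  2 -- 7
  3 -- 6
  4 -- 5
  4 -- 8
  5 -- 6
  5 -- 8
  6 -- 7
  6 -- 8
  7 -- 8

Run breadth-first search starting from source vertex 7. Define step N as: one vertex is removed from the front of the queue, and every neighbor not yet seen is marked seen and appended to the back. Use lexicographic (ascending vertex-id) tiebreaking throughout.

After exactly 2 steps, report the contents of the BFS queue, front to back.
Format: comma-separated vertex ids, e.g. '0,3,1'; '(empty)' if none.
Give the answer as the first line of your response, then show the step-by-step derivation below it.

1,2,6,8,3,5

step 1: dequeue 7; queue=[0,1,2,6,8]; order=7
step 2: dequeue 0; queue=[1,2,6,8,3,5]; order=7,0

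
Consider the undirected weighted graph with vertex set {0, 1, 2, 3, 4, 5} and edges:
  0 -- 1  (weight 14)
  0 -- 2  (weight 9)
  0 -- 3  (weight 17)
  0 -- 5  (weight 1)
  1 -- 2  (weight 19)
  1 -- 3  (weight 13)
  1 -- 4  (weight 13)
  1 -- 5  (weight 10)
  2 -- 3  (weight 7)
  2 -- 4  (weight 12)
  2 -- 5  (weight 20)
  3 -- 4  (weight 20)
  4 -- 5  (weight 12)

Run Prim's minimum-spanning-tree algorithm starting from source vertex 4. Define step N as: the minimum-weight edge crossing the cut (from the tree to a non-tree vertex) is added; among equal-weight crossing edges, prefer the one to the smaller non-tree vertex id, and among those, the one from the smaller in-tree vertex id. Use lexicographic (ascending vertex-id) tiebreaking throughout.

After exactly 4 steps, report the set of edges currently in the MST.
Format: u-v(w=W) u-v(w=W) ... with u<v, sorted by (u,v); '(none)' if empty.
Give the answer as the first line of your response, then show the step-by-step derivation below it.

0-2(w=9) 0-5(w=1) 2-3(w=7) 2-4(w=12)

step 1: add edge 2-4 (w=12); MST = {2-4(w=12)}
step 2: add edge 2-3 (w=7); MST = {2-3(w=7) 2-4(w=12)}
step 3: add edge 0-2 (w=9); MST = {0-2(w=9) 2-3(w=7) 2-4(w=12)}
step 4: add edge 0-5 (w=1); MST = {0-2(w=9) 0-5(w=1) 2-3(w=7) 2-4(w=12)}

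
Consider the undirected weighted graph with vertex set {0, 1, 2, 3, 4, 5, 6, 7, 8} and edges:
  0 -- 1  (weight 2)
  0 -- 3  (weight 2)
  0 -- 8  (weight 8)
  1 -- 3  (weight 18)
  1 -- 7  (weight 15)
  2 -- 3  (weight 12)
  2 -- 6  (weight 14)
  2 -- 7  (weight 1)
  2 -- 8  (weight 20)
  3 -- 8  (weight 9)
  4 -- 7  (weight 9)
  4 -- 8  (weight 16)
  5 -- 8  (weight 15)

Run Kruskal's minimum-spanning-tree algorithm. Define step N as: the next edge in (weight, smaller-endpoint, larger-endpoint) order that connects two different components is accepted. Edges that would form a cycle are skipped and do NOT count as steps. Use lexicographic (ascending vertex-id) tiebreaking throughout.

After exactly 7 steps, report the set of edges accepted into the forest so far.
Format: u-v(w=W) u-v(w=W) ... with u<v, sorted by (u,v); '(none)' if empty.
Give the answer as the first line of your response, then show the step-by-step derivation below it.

0-1(w=2) 0-3(w=2) 0-8(w=8) 2-3(w=12) 2-6(w=14) 2-7(w=1) 4-7(w=9)

step 1: add edge 2-7 (w=1); MST = {2-7(w=1)}
step 2: add edge 0-1 (w=2); MST = {0-1(w=2) 2-7(w=1)}
step 3: add edge 0-3 (w=2); MST = {0-1(w=2) 0-3(w=2) 2-7(w=1)}
step 4: add edge 0-8 (w=8); MST = {0-1(w=2) 0-3(w=2) 0-8(w=8) 2-7(w=1)}
step 5: add edge 4-7 (w=9); MST = {0-1(w=2) 0-3(w=2) 0-8(w=8) 2-7(w=1) 4-7(w=9)}
step 6: add edge 2-3 (w=12); MST = {0-1(w=2) 0-3(w=2) 0-8(w=8) 2-3(w=12) 2-7(w=1) 4-7(w=9)}
step 7: add edge 2-6 (w=14); MST = {0-1(w=2) 0-3(w=2) 0-8(w=8) 2-3(w=12) 2-6(w=14) 2-7(w=1) 4-7(w=9)}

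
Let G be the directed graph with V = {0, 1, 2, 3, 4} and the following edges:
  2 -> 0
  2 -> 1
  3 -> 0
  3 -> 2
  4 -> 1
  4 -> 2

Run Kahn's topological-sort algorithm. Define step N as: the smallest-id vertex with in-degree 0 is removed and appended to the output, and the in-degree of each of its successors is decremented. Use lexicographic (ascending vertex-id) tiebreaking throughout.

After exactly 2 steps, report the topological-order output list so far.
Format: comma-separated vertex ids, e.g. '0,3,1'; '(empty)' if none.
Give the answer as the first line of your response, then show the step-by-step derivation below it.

3,4

step 1: output 3; order=[3]; indeg=(1,2,1,0,0)
step 2: output 4; order=[3,4]; indeg=(1,1,0,0,0)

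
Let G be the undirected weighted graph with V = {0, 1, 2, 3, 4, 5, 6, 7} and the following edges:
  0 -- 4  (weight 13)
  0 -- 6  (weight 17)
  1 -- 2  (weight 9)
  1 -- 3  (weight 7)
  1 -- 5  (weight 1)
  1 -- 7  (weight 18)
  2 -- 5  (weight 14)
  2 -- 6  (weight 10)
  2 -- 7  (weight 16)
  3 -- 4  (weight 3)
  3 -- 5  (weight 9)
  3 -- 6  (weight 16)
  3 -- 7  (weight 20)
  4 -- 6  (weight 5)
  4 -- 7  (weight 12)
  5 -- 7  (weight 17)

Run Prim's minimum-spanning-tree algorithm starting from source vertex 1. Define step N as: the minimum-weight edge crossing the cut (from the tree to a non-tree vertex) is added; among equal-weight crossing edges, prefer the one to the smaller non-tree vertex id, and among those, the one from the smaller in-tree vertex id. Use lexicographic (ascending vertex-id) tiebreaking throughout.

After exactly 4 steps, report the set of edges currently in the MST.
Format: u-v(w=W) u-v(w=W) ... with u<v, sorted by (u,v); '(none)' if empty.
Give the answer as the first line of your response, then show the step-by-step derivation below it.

1-3(w=7) 1-5(w=1) 3-4(w=3) 4-6(w=5)

step 1: add edge 1-5 (w=1); MST = {1-5(w=1)}
step 2: add edge 1-3 (w=7); MST = {1-3(w=7) 1-5(w=1)}
step 3: add edge 3-4 (w=3); MST = {1-3(w=7) 1-5(w=1) 3-4(w=3)}
step 4: add edge 4-6 (w=5); MST = {1-3(w=7) 1-5(w=1) 3-4(w=3) 4-6(w=5)}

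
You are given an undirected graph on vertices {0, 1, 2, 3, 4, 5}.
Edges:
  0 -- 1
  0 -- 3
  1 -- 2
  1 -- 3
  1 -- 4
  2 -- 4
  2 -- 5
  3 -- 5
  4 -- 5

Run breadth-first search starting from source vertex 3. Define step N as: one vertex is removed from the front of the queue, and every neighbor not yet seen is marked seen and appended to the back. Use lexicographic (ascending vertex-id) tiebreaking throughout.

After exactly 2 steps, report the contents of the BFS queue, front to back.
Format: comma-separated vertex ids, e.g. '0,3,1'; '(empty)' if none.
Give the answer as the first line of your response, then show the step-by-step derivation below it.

1,5

step 1: dequeue 3; queue=[0,1,5]; order=3
step 2: dequeue 0; queue=[1,5]; order=3,0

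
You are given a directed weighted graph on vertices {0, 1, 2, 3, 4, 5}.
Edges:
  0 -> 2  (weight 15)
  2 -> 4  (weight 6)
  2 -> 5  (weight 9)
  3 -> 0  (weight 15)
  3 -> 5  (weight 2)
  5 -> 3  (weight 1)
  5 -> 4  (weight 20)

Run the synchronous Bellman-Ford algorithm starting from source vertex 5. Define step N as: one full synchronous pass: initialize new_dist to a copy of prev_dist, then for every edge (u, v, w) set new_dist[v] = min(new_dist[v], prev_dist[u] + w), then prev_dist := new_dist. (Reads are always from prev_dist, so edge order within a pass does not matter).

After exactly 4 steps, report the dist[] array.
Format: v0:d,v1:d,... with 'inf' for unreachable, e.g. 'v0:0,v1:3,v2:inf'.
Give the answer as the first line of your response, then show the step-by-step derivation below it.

v0:16,v1:inf,v2:31,v3:1,v4:20,v5:0

step 1: dist = v0:inf,v1:inf,v2:inf,v3:1,v4:20,v5:0
step 2: dist = v0:16,v1:inf,v2:inf,v3:1,v4:20,v5:0
step 3: dist = v0:16,v1:inf,v2:31,v3:1,v4:20,v5:0
step 4: dist = v0:16,v1:inf,v2:31,v3:1,v4:20,v5:0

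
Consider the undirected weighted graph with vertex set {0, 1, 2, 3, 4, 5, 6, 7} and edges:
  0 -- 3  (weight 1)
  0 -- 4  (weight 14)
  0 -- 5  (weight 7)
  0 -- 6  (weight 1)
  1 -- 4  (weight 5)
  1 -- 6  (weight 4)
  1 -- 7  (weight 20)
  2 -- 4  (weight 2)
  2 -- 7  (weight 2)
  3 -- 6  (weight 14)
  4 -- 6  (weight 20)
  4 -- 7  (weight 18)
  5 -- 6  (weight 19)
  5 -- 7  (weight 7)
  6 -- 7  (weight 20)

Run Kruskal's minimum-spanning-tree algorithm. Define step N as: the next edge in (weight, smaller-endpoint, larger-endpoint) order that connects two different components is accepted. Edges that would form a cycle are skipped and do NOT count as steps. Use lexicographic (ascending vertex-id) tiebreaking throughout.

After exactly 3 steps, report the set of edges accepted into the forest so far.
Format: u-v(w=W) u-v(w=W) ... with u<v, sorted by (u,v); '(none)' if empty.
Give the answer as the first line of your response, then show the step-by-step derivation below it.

0-3(w=1) 0-6(w=1) 2-4(w=2)

step 1: add edge 0-3 (w=1); MST = {0-3(w=1)}
step 2: add edge 0-6 (w=1); MST = {0-3(w=1) 0-6(w=1)}
step 3: add edge 2-4 (w=2); MST = {0-3(w=1) 0-6(w=1) 2-4(w=2)}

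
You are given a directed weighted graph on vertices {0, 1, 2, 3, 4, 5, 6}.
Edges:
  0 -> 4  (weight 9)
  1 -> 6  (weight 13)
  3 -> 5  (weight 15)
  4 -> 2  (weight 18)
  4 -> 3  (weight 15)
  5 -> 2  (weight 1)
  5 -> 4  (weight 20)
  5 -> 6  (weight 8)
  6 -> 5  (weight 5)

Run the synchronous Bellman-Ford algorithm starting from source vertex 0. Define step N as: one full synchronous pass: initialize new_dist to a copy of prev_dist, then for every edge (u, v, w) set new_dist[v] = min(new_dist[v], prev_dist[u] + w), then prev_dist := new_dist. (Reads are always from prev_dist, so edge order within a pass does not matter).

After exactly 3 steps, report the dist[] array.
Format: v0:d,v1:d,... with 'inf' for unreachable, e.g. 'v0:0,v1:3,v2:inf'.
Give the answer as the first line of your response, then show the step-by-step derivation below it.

v0:0,v1:inf,v2:27,v3:24,v4:9,v5:39,v6:inf

step 1: dist = v0:0,v1:inf,v2:inf,v3:inf,v4:9,v5:inf,v6:inf
step 2: dist = v0:0,v1:inf,v2:27,v3:24,v4:9,v5:inf,v6:inf
step 3: dist = v0:0,v1:inf,v2:27,v3:24,v4:9,v5:39,v6:inf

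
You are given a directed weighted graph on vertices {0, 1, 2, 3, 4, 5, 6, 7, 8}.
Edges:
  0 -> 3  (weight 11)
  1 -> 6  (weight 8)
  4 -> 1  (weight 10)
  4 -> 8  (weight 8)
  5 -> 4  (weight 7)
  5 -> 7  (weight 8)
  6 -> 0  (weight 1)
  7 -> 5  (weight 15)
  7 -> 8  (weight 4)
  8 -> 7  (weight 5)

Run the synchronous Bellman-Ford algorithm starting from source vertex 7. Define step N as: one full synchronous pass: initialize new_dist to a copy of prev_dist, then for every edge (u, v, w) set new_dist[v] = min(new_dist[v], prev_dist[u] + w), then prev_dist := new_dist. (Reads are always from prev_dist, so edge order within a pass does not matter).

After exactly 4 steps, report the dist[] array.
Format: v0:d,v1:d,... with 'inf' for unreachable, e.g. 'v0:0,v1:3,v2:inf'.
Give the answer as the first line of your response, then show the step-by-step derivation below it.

v0:inf,v1:32,v2:inf,v3:inf,v4:22,v5:15,v6:40,v7:0,v8:4

step 1: dist = v0:inf,v1:inf,v2:inf,v3:inf,v4:inf,v5:15,v6:inf,v7:0,v8:4
step 2: dist = v0:inf,v1:inf,v2:inf,v3:inf,v4:22,v5:15,v6:inf,v7:0,v8:4
step 3: dist = v0:inf,v1:32,v2:inf,v3:inf,v4:22,v5:15,v6:inf,v7:0,v8:4
step 4: dist = v0:inf,v1:32,v2:inf,v3:inf,v4:22,v5:15,v6:40,v7:0,v8:4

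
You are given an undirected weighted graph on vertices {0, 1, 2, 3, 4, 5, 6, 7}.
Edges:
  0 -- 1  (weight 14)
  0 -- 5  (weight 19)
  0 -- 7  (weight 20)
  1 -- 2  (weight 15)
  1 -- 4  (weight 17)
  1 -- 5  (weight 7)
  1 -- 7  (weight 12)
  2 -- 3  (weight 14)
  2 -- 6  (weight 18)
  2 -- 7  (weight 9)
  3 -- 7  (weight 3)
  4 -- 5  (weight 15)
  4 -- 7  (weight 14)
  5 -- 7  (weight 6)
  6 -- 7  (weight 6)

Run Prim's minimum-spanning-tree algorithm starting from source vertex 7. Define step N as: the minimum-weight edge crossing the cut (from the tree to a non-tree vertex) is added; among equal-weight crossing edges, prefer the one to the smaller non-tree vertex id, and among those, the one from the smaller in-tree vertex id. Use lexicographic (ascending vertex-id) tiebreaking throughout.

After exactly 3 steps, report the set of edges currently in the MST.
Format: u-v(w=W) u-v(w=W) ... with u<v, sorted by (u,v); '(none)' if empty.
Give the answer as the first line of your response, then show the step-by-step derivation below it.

3-7(w=3) 5-7(w=6) 6-7(w=6)

step 1: add edge 3-7 (w=3); MST = {3-7(w=3)}
step 2: add edge 5-7 (w=6); MST = {3-7(w=3) 5-7(w=6)}
step 3: add edge 6-7 (w=6); MST = {3-7(w=3) 5-7(w=6) 6-7(w=6)}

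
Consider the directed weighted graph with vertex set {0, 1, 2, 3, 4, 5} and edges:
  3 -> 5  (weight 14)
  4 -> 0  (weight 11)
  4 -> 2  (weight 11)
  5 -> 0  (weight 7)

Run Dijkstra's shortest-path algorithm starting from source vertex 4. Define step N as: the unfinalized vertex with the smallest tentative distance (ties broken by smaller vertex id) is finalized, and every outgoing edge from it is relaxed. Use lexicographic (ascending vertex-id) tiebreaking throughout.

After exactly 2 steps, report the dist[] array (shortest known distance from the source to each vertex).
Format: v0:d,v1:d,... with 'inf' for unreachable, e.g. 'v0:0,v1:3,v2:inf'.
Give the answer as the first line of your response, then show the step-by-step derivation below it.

v0:11,v1:inf,v2:11,v3:inf,v4:0,v5:inf

step 1: dist = v0:11,v1:inf,v2:11,v3:inf,v4:0,v5:inf
step 2: dist = v0:11,v1:inf,v2:11,v3:inf,v4:0,v5:inf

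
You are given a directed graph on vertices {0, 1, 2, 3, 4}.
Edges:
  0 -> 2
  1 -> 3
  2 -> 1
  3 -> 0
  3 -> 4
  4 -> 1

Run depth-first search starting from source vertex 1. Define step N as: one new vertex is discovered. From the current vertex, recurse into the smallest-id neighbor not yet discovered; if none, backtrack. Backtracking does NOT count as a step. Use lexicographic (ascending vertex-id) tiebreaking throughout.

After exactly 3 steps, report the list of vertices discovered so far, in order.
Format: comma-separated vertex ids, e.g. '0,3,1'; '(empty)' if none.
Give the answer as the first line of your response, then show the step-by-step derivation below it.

1,3,0

step 1: discover 1; path=1; order=1
step 2: discover 3; path=1>3; order=1,3
step 3: discover 0; path=1>3>0; order=1,3,0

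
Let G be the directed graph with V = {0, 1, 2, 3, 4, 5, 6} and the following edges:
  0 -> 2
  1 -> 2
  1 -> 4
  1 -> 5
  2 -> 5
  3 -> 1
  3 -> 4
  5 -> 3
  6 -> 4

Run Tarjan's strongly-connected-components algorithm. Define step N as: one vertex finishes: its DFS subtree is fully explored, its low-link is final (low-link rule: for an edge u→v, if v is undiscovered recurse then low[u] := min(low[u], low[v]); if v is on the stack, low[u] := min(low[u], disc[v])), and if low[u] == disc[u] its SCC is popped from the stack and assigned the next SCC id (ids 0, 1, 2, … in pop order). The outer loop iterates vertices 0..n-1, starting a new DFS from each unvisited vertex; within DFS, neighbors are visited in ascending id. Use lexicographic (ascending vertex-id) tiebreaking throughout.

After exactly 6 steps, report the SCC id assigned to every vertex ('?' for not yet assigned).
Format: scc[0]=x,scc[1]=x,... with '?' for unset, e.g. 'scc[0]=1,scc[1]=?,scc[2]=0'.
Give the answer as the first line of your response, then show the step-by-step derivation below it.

scc[0]=2,scc[1]=1,scc[2]=1,scc[3]=1,scc[4]=0,scc[5]=1,scc[6]=?

step 1: low=(low[0]=0,low[1]=1,low[2]=1,low[3]=3,low[4]=5,low[5]=2,low[6]=?); scc=(scc[0]=?,scc[1]=?,scc[2]=?,scc[3]=?,scc[4]=0,scc[5]=?,scc[6]=?)
step 2: low=(low[0]=0,low[1]=1,low[2]=1,low[3]=3,low[4]=5,low[5]=2,low[6]=?); scc=(scc[0]=?,scc[1]=?,scc[2]=?,scc[3]=?,scc[4]=0,scc[5]=?,scc[6]=?)
step 3: low=(low[0]=0,low[1]=1,low[2]=1,low[3]=1,low[4]=5,low[5]=2,low[6]=?); scc=(scc[0]=?,scc[1]=?,scc[2]=?,scc[3]=?,scc[4]=0,scc[5]=?,scc[6]=?)
step 4: low=(low[0]=0,low[1]=1,low[2]=1,low[3]=1,low[4]=5,low[5]=1,low[6]=?); scc=(scc[0]=?,scc[1]=?,scc[2]=?,scc[3]=?,scc[4]=0,scc[5]=?,scc[6]=?)
step 5: low=(low[0]=0,low[1]=1,low[2]=1,low[3]=1,low[4]=5,low[5]=1,low[6]=?); scc=(scc[0]=?,scc[1]=1,scc[2]=1,scc[3]=1,scc[4]=0,scc[5]=1,scc[6]=?)
step 6: low=(low[0]=0,low[1]=1,low[2]=1,low[3]=1,low[4]=5,low[5]=1,low[6]=?); scc=(scc[0]=2,scc[1]=1,scc[2]=1,scc[3]=1,scc[4]=0,scc[5]=1,scc[6]=?)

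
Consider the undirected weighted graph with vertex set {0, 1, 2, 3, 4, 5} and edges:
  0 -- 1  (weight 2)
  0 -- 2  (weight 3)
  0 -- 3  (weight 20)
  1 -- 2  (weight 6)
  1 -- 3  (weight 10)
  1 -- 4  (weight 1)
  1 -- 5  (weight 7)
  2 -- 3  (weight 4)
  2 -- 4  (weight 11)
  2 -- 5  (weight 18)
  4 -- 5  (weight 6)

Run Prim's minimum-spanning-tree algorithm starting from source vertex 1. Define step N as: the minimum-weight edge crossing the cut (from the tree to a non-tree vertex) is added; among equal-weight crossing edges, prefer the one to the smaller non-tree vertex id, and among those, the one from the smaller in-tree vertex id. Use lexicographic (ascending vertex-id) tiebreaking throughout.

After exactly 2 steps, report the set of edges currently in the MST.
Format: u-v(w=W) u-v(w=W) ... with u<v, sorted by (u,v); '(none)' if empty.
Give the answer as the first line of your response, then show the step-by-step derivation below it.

0-1(w=2) 1-4(w=1)

step 1: add edge 1-4 (w=1); MST = {1-4(w=1)}
step 2: add edge 0-1 (w=2); MST = {0-1(w=2) 1-4(w=1)}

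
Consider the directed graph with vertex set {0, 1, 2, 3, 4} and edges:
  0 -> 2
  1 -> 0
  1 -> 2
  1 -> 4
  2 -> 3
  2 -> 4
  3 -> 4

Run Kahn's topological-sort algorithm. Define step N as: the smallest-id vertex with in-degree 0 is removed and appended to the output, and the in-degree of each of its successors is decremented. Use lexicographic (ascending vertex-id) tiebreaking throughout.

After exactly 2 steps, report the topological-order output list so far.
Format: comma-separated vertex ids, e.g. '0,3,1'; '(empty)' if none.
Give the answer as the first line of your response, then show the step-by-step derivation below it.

1,0

step 1: output 1; order=[1]; indeg=(0,0,1,1,2)
step 2: output 0; order=[1,0]; indeg=(0,0,0,1,2)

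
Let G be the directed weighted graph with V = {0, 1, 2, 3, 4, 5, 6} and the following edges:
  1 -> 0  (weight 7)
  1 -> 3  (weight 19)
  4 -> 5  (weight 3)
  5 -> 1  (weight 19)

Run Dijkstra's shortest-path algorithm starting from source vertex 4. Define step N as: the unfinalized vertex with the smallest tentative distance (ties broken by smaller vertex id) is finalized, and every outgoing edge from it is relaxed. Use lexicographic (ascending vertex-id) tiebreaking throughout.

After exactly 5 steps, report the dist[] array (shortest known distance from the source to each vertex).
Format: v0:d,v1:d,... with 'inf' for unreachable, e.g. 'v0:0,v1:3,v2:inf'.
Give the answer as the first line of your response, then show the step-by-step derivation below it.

v0:29,v1:22,v2:inf,v3:41,v4:0,v5:3,v6:inf

step 1: dist = v0:inf,v1:inf,v2:inf,v3:inf,v4:0,v5:3,v6:inf
step 2: dist = v0:inf,v1:22,v2:inf,v3:inf,v4:0,v5:3,v6:inf
step 3: dist = v0:29,v1:22,v2:inf,v3:41,v4:0,v5:3,v6:inf
step 4: dist = v0:29,v1:22,v2:inf,v3:41,v4:0,v5:3,v6:inf
step 5: dist = v0:29,v1:22,v2:inf,v3:41,v4:0,v5:3,v6:inf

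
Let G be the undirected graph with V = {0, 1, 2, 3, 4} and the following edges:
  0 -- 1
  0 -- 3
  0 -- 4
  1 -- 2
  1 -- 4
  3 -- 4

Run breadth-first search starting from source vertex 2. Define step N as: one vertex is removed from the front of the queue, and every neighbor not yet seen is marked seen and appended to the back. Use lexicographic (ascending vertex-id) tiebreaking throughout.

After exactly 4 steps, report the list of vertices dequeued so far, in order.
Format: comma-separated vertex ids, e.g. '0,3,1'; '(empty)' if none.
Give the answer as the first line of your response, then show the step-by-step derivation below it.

2,1,0,4

step 1: dequeue 2; queue=[1]; order=2
step 2: dequeue 1; queue=[0,4]; order=2,1
step 3: dequeue 0; queue=[4,3]; order=2,1,0
step 4: dequeue 4; queue=[3]; order=2,1,0,4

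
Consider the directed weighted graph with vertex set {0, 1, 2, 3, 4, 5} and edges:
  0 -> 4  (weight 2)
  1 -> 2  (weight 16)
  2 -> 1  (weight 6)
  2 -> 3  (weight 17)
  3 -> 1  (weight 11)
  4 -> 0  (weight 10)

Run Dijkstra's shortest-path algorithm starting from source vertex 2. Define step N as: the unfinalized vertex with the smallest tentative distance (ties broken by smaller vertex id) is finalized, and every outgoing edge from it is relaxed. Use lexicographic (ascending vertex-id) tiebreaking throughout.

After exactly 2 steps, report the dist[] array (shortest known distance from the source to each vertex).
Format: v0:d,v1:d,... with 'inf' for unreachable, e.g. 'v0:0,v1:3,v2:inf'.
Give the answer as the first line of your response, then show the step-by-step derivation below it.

v0:inf,v1:6,v2:0,v3:17,v4:inf,v5:inf

step 1: dist = v0:inf,v1:6,v2:0,v3:17,v4:inf,v5:inf
step 2: dist = v0:inf,v1:6,v2:0,v3:17,v4:inf,v5:inf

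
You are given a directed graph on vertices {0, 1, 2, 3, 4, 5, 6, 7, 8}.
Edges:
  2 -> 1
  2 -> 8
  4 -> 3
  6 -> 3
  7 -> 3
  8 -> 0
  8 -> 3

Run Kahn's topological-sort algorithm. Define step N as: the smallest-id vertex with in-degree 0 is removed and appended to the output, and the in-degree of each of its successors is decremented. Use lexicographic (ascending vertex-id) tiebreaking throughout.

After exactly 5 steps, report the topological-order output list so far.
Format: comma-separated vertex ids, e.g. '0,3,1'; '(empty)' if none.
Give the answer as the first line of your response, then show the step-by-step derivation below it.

2,1,4,5,6

step 1: output 2; order=[2]; indeg=(1,0,0,4,0,0,0,0,0)
step 2: output 1; order=[2,1]; indeg=(1,0,0,4,0,0,0,0,0)
step 3: output 4; order=[2,1,4]; indeg=(1,0,0,3,0,0,0,0,0)
step 4: output 5; order=[2,1,4,5]; indeg=(1,0,0,3,0,0,0,0,0)
step 5: output 6; order=[2,1,4,5,6]; indeg=(1,0,0,2,0,0,0,0,0)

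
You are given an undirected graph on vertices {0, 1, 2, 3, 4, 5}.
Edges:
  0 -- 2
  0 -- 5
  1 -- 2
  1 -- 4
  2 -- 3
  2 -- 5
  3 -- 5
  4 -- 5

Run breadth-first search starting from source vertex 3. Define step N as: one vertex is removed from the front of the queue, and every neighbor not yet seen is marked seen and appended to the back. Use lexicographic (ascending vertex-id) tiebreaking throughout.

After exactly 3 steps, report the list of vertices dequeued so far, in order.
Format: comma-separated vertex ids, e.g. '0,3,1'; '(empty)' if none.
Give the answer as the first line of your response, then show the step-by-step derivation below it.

3,2,5

step 1: dequeue 3; queue=[2,5]; order=3
step 2: dequeue 2; queue=[5,0,1]; order=3,2
step 3: dequeue 5; queue=[0,1,4]; order=3,2,5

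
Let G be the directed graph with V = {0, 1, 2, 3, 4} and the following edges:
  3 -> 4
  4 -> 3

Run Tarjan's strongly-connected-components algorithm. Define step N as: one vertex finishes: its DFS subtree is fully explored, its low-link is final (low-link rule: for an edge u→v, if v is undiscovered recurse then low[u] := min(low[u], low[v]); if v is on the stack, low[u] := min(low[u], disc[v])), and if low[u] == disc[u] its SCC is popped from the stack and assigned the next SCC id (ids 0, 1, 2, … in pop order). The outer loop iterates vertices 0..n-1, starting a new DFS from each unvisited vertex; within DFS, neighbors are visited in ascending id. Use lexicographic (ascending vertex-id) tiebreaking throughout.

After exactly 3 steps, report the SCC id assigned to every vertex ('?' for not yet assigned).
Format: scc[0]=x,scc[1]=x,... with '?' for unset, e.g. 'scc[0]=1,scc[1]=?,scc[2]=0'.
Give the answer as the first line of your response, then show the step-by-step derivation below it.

scc[0]=0,scc[1]=1,scc[2]=2,scc[3]=?,scc[4]=?

step 1: low=(low[0]=0,low[1]=?,low[2]=?,low[3]=?,low[4]=?); scc=(scc[0]=0,scc[1]=?,scc[2]=?,scc[3]=?,scc[4]=?)
step 2: low=(low[0]=0,low[1]=1,low[2]=?,low[3]=?,low[4]=?); scc=(scc[0]=0,scc[1]=1,scc[2]=?,scc[3]=?,scc[4]=?)
step 3: low=(low[0]=0,low[1]=1,low[2]=2,low[3]=?,low[4]=?); scc=(scc[0]=0,scc[1]=1,scc[2]=2,scc[3]=?,scc[4]=?)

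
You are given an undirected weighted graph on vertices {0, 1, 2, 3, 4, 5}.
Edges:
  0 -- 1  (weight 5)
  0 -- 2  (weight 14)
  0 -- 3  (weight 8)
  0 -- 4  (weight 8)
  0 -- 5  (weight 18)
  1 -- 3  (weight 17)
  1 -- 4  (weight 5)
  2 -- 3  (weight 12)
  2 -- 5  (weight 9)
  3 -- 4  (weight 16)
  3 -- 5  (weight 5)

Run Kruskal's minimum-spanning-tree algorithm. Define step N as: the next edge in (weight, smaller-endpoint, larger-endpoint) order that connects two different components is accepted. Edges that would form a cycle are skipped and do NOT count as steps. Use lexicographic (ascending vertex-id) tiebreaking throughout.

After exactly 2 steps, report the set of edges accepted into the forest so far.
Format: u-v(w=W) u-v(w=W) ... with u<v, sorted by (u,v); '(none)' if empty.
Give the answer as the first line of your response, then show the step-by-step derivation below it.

0-1(w=5) 1-4(w=5)

step 1: add edge 0-1 (w=5); MST = {0-1(w=5)}
step 2: add edge 1-4 (w=5); MST = {0-1(w=5) 1-4(w=5)}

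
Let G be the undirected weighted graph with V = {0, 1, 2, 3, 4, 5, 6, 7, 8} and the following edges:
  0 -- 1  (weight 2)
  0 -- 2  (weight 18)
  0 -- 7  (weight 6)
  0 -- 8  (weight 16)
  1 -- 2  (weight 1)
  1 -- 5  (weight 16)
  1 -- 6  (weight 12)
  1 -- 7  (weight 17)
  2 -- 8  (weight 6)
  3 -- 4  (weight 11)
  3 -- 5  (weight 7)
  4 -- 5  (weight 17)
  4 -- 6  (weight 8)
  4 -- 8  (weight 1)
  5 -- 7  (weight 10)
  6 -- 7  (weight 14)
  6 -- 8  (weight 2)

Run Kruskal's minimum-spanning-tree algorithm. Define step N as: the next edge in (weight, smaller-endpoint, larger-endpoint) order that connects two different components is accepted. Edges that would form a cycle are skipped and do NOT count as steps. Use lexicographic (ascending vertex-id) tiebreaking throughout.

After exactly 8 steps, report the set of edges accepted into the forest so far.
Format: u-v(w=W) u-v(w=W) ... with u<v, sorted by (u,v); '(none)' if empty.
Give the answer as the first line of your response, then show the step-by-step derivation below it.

0-1(w=2) 0-7(w=6) 1-2(w=1) 2-8(w=6) 3-5(w=7) 4-8(w=1) 5-7(w=10) 6-8(w=2)

step 1: add edge 1-2 (w=1); MST = {1-2(w=1)}
step 2: add edge 4-8 (w=1); MST = {1-2(w=1) 4-8(w=1)}
step 3: add edge 0-1 (w=2); MST = {0-1(w=2) 1-2(w=1) 4-8(w=1)}
step 4: add edge 6-8 (w=2); MST = {0-1(w=2) 1-2(w=1) 4-8(w=1) 6-8(w=2)}
step 5: add edge 0-7 (w=6); MST = {0-1(w=2) 0-7(w=6) 1-2(w=1) 4-8(w=1) 6-8(w=2)}
step 6: add edge 2-8 (w=6); MST = {0-1(w=2) 0-7(w=6) 1-2(w=1) 2-8(w=6) 4-8(w=1) 6-8(w=2)}
step 7: add edge 3-5 (w=7); MST = {0-1(w=2) 0-7(w=6) 1-2(w=1) 2-8(w=6) 3-5(w=7) 4-8(w=1) 6-8(w=2)}
step 8: add edge 5-7 (w=10); MST = {0-1(w=2) 0-7(w=6) 1-2(w=1) 2-8(w=6) 3-5(w=7) 4-8(w=1) 5-7(w=10) 6-8(w=2)}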